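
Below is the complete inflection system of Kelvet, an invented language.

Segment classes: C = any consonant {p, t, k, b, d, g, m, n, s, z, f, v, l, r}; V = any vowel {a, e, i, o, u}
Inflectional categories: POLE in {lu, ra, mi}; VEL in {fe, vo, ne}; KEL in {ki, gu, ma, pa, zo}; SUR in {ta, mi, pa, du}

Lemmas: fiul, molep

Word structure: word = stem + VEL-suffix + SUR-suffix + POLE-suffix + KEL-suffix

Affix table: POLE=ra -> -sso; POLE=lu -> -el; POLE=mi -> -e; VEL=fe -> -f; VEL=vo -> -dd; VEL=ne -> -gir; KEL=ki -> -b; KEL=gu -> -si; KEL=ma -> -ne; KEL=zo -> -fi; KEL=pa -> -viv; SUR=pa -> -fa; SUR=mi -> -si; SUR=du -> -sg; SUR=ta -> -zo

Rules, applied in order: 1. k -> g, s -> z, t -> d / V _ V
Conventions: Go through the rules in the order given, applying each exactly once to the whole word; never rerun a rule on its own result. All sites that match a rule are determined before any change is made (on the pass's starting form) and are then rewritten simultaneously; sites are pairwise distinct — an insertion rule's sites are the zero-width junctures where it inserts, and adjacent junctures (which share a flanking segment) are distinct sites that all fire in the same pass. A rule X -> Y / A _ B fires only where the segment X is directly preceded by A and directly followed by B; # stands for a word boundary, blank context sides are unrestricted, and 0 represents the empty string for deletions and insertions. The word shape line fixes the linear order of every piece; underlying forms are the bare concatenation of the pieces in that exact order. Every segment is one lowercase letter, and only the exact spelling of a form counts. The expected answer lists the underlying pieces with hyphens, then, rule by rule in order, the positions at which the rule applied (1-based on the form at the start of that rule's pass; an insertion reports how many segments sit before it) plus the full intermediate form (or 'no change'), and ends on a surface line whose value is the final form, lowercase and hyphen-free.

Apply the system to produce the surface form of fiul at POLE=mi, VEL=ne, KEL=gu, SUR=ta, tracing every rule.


underlying: fiul-gir-zo-e-si
1. k -> g, s -> z, t -> d / V _ V: fires at position(s) 11: fiulgirzoezi
surface: fiulgirzoezi


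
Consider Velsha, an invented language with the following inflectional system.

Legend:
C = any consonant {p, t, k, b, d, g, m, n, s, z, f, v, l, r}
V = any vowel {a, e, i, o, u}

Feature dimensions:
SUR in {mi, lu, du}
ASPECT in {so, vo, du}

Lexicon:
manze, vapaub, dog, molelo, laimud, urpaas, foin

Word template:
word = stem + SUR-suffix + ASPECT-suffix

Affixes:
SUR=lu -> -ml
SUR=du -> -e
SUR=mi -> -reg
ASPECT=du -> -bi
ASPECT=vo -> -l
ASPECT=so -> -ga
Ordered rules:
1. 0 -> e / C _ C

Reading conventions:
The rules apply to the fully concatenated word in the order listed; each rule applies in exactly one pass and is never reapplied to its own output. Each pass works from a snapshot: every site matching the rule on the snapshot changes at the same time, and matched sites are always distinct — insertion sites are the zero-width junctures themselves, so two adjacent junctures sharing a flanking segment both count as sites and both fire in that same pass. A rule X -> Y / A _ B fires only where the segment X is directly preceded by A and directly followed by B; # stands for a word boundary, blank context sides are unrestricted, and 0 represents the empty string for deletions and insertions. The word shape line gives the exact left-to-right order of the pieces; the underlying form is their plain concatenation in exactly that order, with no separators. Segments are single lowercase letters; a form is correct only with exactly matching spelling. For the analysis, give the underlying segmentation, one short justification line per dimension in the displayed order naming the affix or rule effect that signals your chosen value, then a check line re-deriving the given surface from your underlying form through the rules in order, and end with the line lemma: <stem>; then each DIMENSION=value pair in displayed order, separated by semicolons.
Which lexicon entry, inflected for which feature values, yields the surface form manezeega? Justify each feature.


underlying: manze-e-ga
SUR=du - signalled by the affix -e
ASPECT=so - signalled by the affix -ga
check: manzeega -> manezeega
lemma: manze; SUR=du; ASPECT=so


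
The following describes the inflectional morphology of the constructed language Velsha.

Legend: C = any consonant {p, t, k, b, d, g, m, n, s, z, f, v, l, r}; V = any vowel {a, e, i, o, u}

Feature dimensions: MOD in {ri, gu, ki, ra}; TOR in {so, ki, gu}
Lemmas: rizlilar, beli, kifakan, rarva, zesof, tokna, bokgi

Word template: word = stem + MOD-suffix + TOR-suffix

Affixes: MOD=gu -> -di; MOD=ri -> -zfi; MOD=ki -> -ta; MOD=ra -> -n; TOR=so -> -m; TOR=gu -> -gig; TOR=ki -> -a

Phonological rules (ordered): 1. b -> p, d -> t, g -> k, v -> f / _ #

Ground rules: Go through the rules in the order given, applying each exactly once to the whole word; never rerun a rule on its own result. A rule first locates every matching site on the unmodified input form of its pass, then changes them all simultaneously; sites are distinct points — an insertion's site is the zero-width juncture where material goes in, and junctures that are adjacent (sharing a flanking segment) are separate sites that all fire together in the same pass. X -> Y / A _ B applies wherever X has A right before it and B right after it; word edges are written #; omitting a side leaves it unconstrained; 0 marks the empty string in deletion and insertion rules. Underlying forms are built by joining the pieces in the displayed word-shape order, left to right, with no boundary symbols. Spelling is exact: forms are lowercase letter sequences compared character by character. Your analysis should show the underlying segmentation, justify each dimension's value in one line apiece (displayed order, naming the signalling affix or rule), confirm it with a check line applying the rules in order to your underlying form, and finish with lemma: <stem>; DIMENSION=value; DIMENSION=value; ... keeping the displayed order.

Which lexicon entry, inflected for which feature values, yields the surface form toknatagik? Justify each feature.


underlying: tokna-ta-gig
MOD=ki - signalled by the affix -ta
TOR=gu - signalled by the affix -gig
check: toknatagig -> toknatagik
lemma: tokna; MOD=ki; TOR=gu


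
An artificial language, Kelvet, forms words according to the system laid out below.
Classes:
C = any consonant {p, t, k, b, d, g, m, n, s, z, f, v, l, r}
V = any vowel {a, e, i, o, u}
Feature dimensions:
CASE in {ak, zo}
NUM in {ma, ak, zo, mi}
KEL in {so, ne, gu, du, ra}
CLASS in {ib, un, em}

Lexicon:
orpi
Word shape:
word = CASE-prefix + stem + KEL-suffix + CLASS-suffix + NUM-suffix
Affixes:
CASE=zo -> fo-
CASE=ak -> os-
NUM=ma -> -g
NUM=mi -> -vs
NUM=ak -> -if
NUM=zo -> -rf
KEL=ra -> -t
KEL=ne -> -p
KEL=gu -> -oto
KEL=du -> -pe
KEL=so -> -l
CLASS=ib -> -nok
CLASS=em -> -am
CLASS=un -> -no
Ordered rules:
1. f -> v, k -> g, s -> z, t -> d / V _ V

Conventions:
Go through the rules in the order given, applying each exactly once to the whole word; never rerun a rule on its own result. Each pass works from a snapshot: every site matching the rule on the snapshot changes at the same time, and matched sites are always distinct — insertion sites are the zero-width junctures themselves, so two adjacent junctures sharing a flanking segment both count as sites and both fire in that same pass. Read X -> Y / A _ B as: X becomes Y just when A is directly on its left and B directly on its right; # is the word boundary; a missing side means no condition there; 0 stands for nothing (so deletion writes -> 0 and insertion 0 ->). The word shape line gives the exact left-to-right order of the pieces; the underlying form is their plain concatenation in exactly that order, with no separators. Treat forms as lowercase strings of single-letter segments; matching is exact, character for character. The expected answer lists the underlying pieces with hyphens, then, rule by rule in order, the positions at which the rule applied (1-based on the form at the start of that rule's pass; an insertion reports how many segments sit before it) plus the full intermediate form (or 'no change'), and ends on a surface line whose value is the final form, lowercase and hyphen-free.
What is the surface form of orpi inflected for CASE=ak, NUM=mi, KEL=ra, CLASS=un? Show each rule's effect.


underlying: os-orpi-t-no-vs
1. f -> v, k -> g, s -> z, t -> d / V _ V: fires at position(s) 2: ozorpitnovs
surface: ozorpitnovs


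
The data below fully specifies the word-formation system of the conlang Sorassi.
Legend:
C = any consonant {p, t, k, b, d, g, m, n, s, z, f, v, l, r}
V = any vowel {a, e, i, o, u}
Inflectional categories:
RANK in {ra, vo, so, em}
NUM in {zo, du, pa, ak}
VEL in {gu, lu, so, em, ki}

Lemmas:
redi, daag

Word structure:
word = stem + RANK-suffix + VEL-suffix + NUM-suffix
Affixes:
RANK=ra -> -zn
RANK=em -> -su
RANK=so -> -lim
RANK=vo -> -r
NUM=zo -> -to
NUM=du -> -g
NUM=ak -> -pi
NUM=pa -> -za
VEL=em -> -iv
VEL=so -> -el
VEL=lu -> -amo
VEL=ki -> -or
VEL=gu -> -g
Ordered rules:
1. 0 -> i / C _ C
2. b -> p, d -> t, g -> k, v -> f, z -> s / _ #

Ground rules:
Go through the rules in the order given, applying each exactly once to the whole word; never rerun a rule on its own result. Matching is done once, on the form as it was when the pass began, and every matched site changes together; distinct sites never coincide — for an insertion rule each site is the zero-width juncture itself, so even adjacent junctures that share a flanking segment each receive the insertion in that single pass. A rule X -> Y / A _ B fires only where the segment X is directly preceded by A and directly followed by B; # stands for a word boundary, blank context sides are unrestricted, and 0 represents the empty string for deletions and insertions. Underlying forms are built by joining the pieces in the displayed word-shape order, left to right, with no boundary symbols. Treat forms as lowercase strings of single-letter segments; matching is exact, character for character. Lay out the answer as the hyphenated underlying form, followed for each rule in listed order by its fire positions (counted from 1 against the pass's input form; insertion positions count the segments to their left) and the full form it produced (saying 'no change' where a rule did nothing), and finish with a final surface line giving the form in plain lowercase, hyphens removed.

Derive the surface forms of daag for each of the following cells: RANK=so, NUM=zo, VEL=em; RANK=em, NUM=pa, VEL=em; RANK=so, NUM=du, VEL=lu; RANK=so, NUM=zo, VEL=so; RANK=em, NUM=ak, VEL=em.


cell RANK=so, NUM=zo, VEL=em:
underlying: daag-lim-iv-to
1. 0 -> i / C _ C: inserts after position(s) 4, 9: daagilimivito
2. b -> p, d -> t, g -> k, v -> f, z -> s / _ #: no change
surface: daagilimivito

cell RANK=em, NUM=pa, VEL=em:
underlying: daag-su-iv-za
1. 0 -> i / C _ C: inserts after position(s) 4, 8: daagisuiviza
2. b -> p, d -> t, g -> k, v -> f, z -> s / _ #: no change
surface: daagisuiviza

cell RANK=so, NUM=du, VEL=lu:
underlying: daag-lim-amo-g
1. 0 -> i / C _ C: inserts after position(s) 4: daagilimamog
2. b -> p, d -> t, g -> k, v -> f, z -> s / _ #: fires at position(s) 12: daagilimamok
surface: daagilimamok

cell RANK=so, NUM=zo, VEL=so:
underlying: daag-lim-el-to
1. 0 -> i / C _ C: inserts after position(s) 4, 9: daagilimelito
2. b -> p, d -> t, g -> k, v -> f, z -> s / _ #: no change
surface: daagilimelito

cell RANK=em, NUM=ak, VEL=em:
underlying: daag-su-iv-pi
1. 0 -> i / C _ C: inserts after position(s) 4, 8: daagisuivipi
2. b -> p, d -> t, g -> k, v -> f, z -> s / _ #: no change
surface: daagisuivipi


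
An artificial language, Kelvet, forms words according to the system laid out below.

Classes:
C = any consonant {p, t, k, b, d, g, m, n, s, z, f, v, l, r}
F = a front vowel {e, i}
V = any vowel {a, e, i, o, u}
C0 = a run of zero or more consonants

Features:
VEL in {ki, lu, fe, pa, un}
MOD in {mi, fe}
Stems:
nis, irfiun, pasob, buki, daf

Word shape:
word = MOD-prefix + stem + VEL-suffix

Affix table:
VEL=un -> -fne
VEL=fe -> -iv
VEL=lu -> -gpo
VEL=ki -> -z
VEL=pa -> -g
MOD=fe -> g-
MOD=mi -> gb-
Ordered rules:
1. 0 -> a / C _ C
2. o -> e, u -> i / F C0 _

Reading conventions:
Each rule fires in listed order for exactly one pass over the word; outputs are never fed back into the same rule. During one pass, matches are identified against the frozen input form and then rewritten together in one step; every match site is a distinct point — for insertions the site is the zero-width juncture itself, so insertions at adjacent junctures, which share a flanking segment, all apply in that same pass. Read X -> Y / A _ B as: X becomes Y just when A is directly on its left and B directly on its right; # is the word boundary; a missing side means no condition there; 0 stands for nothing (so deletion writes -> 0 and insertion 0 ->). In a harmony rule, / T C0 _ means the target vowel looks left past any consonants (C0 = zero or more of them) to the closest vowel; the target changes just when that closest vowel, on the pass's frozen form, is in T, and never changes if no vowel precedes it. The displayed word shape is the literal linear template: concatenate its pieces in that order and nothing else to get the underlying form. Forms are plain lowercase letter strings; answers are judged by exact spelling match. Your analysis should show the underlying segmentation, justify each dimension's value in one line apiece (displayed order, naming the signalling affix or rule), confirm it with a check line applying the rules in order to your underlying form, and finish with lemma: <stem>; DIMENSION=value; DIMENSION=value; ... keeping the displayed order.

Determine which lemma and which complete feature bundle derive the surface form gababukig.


underlying: gb-buki-g
VEL=pa - signalled by the affix -g
MOD=mi - signalled by the affix gb-
check: gbbukig -> gababukig -> gababukig
lemma: buki; VEL=pa; MOD=mi


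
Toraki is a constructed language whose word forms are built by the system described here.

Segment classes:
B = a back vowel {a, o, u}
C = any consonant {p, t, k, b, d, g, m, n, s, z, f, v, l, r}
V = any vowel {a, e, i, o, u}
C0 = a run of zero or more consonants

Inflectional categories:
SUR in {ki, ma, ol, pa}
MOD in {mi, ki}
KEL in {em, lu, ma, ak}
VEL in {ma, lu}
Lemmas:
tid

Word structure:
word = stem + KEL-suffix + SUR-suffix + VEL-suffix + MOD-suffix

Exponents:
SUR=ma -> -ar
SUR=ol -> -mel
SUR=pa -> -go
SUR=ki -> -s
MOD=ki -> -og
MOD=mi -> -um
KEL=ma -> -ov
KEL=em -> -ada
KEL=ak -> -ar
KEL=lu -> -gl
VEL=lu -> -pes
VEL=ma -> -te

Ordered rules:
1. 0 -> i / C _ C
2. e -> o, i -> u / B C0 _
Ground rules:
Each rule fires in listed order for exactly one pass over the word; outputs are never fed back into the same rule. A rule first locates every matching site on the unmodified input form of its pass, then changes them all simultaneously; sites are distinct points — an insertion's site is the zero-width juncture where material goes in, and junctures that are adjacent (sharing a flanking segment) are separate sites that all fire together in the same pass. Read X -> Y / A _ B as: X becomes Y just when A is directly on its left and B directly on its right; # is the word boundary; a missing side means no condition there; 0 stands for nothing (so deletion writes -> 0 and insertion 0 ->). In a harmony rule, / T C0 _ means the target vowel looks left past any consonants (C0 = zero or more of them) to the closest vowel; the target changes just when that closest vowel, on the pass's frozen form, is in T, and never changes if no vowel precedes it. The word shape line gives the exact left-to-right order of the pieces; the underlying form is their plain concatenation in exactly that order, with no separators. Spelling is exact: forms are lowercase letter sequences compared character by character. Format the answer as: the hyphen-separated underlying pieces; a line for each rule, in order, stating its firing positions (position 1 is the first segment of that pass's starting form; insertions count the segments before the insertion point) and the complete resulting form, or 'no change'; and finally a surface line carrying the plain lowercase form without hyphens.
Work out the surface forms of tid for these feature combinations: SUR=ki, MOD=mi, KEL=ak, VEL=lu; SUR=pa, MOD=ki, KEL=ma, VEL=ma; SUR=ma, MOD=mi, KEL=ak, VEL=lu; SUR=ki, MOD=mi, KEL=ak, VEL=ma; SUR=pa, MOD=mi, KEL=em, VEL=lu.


cell SUR=ki, MOD=mi, KEL=ak, VEL=lu:
underlying: tid-ar-s-pes-um
1. 0 -> i / C _ C: inserts after position(s) 5, 6: tidarisipesum
2. e -> o, i -> u / B C0 _: fires at position(s) 6: tidarusipesum
surface: tidarusipesum

cell SUR=pa, MOD=ki, KEL=ma, VEL=ma:
underlying: tid-ov-go-te-og
1. 0 -> i / C _ C: inserts after position(s) 5: tidovigoteog
2. e -> o, i -> u / B C0 _: fires at position(s) 6, 10: tidovugotoog
surface: tidovugotoog

cell SUR=ma, MOD=mi, KEL=ak, VEL=lu:
underlying: tid-ar-ar-pes-um
1. 0 -> i / C _ C: inserts after position(s) 7: tidararipesum
2. e -> o, i -> u / B C0 _: fires at position(s) 8: tidararupesum
surface: tidararupesum

cell SUR=ki, MOD=mi, KEL=ak, VEL=ma:
underlying: tid-ar-s-te-um
1. 0 -> i / C _ C: inserts after position(s) 5, 6: tidarisiteum
2. e -> o, i -> u / B C0 _: fires at position(s) 6: tidarusiteum
surface: tidarusiteum

cell SUR=pa, MOD=mi, KEL=em, VEL=lu:
underlying: tid-ada-go-pes-um
1. 0 -> i / C _ C: no change
2. e -> o, i -> u / B C0 _: fires at position(s) 10: tidadagoposum
surface: tidadagoposum


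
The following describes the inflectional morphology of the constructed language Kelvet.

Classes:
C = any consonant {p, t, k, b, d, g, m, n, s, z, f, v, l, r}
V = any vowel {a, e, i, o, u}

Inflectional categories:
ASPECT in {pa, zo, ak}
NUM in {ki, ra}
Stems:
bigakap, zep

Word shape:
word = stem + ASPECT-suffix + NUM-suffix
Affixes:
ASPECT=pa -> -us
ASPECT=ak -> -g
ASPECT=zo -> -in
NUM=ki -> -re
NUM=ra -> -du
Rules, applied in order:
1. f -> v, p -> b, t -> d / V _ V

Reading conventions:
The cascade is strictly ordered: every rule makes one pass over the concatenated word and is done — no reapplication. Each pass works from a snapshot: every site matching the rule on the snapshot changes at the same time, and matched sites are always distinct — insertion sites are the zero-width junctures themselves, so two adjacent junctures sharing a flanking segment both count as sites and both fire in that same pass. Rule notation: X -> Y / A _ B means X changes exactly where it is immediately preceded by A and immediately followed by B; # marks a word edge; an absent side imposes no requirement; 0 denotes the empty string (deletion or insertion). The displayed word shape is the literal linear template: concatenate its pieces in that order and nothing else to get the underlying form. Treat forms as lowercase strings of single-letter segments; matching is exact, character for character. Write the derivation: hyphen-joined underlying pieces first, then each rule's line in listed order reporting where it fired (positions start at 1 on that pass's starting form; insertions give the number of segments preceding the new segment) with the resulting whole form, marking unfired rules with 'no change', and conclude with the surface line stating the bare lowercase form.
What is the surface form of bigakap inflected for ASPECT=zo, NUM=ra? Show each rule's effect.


underlying: bigakap-in-du
1. f -> v, p -> b, t -> d / V _ V: fires at position(s) 7: bigakabindu
surface: bigakabindu


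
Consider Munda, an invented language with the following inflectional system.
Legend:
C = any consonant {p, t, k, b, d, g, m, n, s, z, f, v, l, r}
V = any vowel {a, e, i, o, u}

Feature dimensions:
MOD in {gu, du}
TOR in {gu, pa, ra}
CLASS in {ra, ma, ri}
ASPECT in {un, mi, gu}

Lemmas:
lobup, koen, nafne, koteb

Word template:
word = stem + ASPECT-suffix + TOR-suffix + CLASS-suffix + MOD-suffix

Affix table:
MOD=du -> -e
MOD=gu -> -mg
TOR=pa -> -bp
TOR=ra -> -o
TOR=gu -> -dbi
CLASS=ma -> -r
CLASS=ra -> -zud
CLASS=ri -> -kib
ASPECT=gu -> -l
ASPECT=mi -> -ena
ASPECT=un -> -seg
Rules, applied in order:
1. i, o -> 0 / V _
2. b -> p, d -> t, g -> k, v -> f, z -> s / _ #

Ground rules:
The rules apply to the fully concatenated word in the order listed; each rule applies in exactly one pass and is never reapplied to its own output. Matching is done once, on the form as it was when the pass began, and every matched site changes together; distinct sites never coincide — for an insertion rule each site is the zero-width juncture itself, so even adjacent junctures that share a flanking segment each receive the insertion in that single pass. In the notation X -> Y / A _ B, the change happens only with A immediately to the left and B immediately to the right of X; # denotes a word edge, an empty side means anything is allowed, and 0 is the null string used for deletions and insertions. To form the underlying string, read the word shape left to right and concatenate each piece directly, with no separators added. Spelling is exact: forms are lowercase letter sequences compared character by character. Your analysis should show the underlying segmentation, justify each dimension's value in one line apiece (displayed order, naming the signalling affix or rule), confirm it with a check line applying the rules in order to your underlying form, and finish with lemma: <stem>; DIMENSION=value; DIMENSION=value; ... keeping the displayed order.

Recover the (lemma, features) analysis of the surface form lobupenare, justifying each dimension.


underlying: lobup-ena-o-r-e
MOD=du - signalled by the affix -e
TOR=ra - signalled by the affix -o
CLASS=ma - signalled by the affix -r
ASPECT=mi - signalled by the affix -ena
check: lobupenaore -> lobupenare -> lobupenare
lemma: lobup; MOD=du; TOR=ra; CLASS=ma; ASPECT=mi


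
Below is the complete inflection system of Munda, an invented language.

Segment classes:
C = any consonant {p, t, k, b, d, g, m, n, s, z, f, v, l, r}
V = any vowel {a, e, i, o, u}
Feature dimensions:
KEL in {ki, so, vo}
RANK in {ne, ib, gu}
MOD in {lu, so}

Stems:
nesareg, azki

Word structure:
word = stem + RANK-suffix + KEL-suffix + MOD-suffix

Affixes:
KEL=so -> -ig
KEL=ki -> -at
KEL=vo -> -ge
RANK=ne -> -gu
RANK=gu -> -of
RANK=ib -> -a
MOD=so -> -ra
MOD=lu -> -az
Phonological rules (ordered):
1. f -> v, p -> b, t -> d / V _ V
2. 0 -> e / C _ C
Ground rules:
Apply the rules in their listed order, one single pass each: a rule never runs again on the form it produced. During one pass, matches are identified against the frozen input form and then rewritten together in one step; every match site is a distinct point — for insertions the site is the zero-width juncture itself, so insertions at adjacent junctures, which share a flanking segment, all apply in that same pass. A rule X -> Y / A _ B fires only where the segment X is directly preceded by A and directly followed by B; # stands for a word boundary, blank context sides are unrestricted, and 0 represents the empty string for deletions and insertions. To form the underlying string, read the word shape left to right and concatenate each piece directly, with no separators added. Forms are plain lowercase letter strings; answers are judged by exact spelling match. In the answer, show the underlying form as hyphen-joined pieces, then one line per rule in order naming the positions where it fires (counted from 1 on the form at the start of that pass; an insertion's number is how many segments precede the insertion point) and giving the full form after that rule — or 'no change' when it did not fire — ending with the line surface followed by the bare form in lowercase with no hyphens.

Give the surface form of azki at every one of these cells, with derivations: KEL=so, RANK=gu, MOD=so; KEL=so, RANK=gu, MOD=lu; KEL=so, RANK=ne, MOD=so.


cell KEL=so, RANK=gu, MOD=so:
underlying: azki-of-ig-ra
1. f -> v, p -> b, t -> d / V _ V: fires at position(s) 6: azkiovigra
2. 0 -> e / C _ C: inserts after position(s) 2, 8: azekiovigera
surface: azekiovigera

cell KEL=so, RANK=gu, MOD=lu:
underlying: azki-of-ig-az
1. f -> v, p -> b, t -> d / V _ V: fires at position(s) 6: azkiovigaz
2. 0 -> e / C _ C: inserts after position(s) 2: azekiovigaz
surface: azekiovigaz

cell KEL=so, RANK=ne, MOD=so:
underlying: azki-gu-ig-ra
1. f -> v, p -> b, t -> d / V _ V: no change
2. 0 -> e / C _ C: inserts after position(s) 2, 8: azekiguigera
surface: azekiguigera


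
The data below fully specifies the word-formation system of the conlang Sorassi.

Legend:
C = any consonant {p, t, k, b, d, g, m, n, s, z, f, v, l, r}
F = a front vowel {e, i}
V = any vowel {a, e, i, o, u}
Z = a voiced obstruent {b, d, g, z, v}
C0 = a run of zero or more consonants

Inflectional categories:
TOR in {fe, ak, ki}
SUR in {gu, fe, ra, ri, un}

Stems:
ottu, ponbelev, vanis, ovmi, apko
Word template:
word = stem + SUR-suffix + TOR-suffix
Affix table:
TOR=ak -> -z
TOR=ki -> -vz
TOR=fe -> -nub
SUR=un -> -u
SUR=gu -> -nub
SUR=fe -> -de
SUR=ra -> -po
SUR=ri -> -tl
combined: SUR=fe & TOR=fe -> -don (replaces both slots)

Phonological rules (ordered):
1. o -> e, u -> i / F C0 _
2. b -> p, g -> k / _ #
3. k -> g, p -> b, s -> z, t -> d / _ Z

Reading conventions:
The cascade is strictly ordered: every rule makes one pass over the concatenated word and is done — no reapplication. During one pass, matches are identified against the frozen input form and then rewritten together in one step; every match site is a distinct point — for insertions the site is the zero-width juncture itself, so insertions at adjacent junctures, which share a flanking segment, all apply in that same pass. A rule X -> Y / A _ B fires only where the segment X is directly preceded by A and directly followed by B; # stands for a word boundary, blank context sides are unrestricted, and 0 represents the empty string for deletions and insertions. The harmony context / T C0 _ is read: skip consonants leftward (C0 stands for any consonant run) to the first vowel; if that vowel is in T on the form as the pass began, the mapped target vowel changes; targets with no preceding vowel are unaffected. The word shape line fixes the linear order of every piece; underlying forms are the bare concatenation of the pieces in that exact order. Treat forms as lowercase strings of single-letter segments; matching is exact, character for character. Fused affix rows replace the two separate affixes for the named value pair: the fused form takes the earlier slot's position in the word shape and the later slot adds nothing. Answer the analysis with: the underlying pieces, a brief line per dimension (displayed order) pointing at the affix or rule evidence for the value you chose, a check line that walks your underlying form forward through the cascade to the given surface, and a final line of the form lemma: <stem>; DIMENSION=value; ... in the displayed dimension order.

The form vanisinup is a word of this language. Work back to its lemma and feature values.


underlying: vanis-u-nub
TOR=fe - signalled by the affix -nub
SUR=un - signalled by the affix -u
check: vanisunub -> vanisinub -> vanisinup -> vanisinup
lemma: vanis; TOR=fe; SUR=un


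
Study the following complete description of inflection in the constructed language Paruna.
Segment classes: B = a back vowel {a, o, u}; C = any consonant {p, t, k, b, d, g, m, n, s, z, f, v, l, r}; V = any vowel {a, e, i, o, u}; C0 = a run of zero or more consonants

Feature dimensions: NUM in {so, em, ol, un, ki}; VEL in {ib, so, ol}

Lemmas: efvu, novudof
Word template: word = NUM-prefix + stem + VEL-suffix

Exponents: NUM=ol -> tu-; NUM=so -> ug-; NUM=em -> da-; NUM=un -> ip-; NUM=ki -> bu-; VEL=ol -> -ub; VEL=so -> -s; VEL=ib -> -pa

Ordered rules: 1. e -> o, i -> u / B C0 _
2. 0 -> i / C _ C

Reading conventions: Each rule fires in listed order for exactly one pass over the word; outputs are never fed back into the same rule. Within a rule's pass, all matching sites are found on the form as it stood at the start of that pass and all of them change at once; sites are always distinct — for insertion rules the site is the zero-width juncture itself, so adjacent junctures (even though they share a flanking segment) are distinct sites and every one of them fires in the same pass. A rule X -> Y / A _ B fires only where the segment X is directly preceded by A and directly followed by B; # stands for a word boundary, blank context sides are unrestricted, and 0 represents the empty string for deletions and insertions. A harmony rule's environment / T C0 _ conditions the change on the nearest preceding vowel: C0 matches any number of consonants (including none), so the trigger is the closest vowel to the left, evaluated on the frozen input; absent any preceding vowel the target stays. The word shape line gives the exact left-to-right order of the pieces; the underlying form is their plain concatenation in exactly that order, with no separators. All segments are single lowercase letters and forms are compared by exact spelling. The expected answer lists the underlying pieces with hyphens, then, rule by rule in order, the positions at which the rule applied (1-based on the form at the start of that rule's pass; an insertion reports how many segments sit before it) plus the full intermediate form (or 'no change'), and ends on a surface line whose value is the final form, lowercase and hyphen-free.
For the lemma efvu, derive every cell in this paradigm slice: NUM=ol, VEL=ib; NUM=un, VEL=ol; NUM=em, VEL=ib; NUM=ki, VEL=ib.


cell NUM=ol, VEL=ib:
underlying: tu-efvu-pa
1. e -> o, i -> u / B C0 _: fires at position(s) 3: tuofvupa
2. 0 -> i / C _ C: inserts after position(s) 4: tuofivupa
surface: tuofivupa

cell NUM=un, VEL=ol:
underlying: ip-efvu-ub
1. e -> o, i -> u / B C0 _: no change
2. 0 -> i / C _ C: inserts after position(s) 4: ipefivuub
surface: ipefivuub

cell NUM=em, VEL=ib:
underlying: da-efvu-pa
1. e -> o, i -> u / B C0 _: fires at position(s) 3: daofvupa
2. 0 -> i / C _ C: inserts after position(s) 4: daofivupa
surface: daofivupa

cell NUM=ki, VEL=ib:
underlying: bu-efvu-pa
1. e -> o, i -> u / B C0 _: fires at position(s) 3: buofvupa
2. 0 -> i / C _ C: inserts after position(s) 4: buofivupa
surface: buofivupa


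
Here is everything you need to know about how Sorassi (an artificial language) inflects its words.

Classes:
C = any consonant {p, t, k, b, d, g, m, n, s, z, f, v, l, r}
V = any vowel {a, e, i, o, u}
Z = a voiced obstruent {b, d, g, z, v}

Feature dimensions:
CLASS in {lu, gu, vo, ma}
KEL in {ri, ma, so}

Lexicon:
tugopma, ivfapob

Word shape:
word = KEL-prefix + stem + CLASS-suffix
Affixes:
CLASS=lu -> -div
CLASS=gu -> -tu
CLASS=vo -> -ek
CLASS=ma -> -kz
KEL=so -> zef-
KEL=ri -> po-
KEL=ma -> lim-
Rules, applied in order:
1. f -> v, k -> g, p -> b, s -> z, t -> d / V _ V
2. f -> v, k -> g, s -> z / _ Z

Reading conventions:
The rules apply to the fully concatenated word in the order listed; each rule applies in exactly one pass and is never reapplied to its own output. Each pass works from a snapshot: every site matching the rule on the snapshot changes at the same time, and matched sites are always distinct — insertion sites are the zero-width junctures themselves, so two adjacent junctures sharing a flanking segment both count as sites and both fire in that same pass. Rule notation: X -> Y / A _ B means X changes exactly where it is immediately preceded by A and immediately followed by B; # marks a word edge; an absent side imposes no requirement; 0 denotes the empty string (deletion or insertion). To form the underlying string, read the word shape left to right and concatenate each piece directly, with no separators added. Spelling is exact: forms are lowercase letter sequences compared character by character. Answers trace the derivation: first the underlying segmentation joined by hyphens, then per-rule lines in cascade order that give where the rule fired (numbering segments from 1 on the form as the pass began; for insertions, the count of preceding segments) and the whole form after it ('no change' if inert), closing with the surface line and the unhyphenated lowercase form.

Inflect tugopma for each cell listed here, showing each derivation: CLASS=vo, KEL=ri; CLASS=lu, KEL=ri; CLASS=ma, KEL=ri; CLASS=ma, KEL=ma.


cell CLASS=vo, KEL=ri:
underlying: po-tugopma-ek
1. f -> v, k -> g, p -> b, s -> z, t -> d / V _ V: fires at position(s) 3: podugopmaek
2. f -> v, k -> g, s -> z / _ Z: no change
surface: podugopmaek

cell CLASS=lu, KEL=ri:
underlying: po-tugopma-div
1. f -> v, k -> g, p -> b, s -> z, t -> d / V _ V: fires at position(s) 3: podugopmadiv
2. f -> v, k -> g, s -> z / _ Z: no change
surface: podugopmadiv

cell CLASS=ma, KEL=ri:
underlying: po-tugopma-kz
1. f -> v, k -> g, p -> b, s -> z, t -> d / V _ V: fires at position(s) 3: podugopmakz
2. f -> v, k -> g, s -> z / _ Z: fires at position(s) 10: podugopmagz
surface: podugopmagz

cell CLASS=ma, KEL=ma:
underlying: lim-tugopma-kz
1. f -> v, k -> g, p -> b, s -> z, t -> d / V _ V: no change
2. f -> v, k -> g, s -> z / _ Z: fires at position(s) 11: limtugopmagz
surface: limtugopmagz


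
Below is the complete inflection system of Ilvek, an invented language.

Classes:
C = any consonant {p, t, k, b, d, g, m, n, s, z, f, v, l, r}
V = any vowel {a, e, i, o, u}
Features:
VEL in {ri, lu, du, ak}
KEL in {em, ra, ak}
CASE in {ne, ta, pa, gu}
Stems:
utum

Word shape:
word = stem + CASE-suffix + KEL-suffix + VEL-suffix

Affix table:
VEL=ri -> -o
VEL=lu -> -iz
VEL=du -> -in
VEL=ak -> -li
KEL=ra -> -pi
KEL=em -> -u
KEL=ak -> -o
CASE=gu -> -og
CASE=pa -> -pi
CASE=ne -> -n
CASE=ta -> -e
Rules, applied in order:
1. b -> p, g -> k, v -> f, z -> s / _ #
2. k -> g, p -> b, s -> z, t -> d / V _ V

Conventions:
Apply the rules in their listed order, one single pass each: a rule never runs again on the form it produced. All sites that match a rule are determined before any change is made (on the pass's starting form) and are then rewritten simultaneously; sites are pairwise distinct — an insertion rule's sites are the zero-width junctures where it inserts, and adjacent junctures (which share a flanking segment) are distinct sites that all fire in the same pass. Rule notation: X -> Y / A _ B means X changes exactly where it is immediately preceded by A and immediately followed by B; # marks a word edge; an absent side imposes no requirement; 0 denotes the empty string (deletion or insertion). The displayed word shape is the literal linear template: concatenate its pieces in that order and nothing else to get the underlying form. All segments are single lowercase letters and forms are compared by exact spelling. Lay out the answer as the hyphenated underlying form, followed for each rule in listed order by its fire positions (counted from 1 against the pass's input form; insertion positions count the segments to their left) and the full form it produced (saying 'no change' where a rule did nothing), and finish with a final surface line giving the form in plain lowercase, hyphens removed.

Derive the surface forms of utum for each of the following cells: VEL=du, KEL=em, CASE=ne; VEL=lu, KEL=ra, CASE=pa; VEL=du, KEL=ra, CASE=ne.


cell VEL=du, KEL=em, CASE=ne:
underlying: utum-n-u-in
1. b -> p, g -> k, v -> f, z -> s / _ #: no change
2. k -> g, p -> b, s -> z, t -> d / V _ V: fires at position(s) 2: udumnuin
surface: udumnuin

cell VEL=lu, KEL=ra, CASE=pa:
underlying: utum-pi-pi-iz
1. b -> p, g -> k, v -> f, z -> s / _ #: fires at position(s) 10: utumpipiis
2. k -> g, p -> b, s -> z, t -> d / V _ V: fires at position(s) 2, 7: udumpibiis
surface: udumpibiis

cell VEL=du, KEL=ra, CASE=ne:
underlying: utum-n-pi-in
1. b -> p, g -> k, v -> f, z -> s / _ #: no change
2. k -> g, p -> b, s -> z, t -> d / V _ V: fires at position(s) 2: udumnpiin
surface: udumnpiin


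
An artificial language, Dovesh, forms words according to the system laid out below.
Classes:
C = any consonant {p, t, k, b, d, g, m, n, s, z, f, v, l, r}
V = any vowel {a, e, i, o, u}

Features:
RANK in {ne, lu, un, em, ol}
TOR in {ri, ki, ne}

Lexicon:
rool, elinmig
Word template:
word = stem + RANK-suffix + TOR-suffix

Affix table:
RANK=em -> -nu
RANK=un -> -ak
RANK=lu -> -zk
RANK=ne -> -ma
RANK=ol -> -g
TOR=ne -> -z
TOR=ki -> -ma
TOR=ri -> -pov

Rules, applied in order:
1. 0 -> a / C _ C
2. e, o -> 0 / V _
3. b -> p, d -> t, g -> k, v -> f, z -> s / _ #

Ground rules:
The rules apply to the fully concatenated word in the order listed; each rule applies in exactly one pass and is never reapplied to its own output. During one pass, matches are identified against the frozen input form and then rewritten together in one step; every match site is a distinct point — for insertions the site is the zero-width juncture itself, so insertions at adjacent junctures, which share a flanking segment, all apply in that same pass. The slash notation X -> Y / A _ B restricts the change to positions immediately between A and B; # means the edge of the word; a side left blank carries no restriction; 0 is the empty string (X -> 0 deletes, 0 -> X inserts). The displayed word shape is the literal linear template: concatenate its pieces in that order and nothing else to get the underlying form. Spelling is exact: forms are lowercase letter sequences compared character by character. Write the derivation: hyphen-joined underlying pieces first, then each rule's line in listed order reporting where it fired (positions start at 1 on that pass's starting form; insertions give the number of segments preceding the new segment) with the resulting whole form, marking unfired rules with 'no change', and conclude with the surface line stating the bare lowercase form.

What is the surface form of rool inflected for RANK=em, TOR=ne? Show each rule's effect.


underlying: rool-nu-z
1. 0 -> a / C _ C: inserts after position(s) 4: roolanuz
2. e, o -> 0 / V _: fires at position(s) 3: rolanuz
3. b -> p, d -> t, g -> k, v -> f, z -> s / _ #: fires at position(s) 7: rolanus
surface: rolanus


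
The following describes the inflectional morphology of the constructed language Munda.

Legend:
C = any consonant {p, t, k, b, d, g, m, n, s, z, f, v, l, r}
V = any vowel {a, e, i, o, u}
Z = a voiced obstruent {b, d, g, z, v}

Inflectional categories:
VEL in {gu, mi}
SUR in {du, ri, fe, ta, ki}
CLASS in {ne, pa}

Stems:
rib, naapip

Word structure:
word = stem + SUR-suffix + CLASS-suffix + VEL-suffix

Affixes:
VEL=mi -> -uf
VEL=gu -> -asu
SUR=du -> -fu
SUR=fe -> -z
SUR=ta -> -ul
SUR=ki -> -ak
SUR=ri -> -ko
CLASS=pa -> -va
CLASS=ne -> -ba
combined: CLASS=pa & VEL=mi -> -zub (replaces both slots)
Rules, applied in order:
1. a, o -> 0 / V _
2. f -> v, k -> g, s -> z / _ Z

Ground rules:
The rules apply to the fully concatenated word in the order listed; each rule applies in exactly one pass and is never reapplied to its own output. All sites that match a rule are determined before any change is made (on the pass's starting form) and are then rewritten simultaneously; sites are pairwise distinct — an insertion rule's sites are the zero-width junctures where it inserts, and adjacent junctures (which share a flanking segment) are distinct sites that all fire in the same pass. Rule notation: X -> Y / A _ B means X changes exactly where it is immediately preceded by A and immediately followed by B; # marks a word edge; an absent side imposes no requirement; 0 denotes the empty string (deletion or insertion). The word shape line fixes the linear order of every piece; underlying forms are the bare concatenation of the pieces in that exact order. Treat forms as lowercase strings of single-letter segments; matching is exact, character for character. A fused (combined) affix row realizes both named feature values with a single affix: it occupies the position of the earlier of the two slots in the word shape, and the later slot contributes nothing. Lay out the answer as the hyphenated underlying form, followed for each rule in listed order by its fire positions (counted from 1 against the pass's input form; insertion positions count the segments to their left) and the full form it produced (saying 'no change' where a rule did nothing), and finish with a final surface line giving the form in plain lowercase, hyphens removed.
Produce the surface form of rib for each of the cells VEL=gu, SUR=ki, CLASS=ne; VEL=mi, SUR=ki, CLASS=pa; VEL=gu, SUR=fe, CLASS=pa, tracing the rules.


cell VEL=gu, SUR=ki, CLASS=ne:
underlying: rib-ak-ba-asu
1. a, o -> 0 / V _: fires at position(s) 8: ribakbasu
2. f -> v, k -> g, s -> z / _ Z: fires at position(s) 5: ribagbasu
surface: ribagbasu

cell VEL=mi, SUR=ki, CLASS=pa:
underlying: rib-ak-zub
1. a, o -> 0 / V _: no change
2. f -> v, k -> g, s -> z / _ Z: fires at position(s) 5: ribagzub
surface: ribagzub

cell VEL=gu, SUR=fe, CLASS=pa:
underlying: rib-z-va-asu
1. a, o -> 0 / V _: fires at position(s) 7: ribzvasu
2. f -> v, k -> g, s -> z / _ Z: no change
surface: ribzvasu
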